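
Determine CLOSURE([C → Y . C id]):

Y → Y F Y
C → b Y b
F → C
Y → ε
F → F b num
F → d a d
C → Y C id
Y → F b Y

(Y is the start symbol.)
{ [C → . Y C id], [C → . b Y b], [C → Y . C id], [F → . C], [F → . F b num], [F → . d a d], [Y → . F b Y], [Y → . Y F Y], [Y → .] }

To compute CLOSURE, for each item [A → α.Bβ] where B is a non-terminal, add [B → .γ] for all productions B → γ; repeat for the newly added items until nothing changes.

Start with: [C → Y . C id]
  [C → Y . C id] has the dot before C: add [C → . b Y b], [C → . Y C id]
  [C → . Y C id] has the dot before Y: add [Y → . Y F Y], [Y → .], [Y → . F b Y]
  [Y → . F b Y] has the dot before F: add [F → . C], [F → . F b num], [F → . d a d]
No further items can be added.

CLOSURE = { [C → . Y C id], [C → . b Y b], [C → Y . C id], [F → . C], [F → . F b num], [F → . d a d], [Y → . F b Y], [Y → . Y F Y], [Y → .] }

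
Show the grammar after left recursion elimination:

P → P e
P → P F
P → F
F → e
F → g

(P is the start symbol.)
P → F P'
P' → e P'
P' → F P'
P' → ε
F → e
F → g

P is directly left-recursive. The standard transformation for
  A → A α₁ | ... | A α_m | β₁ | ... | β_n
is
  A  → β₁ A' | ... | β_n A'
  A' → α₁ A' | ... | α_m A' | ε

P → F becomes P → F P'
P → P e becomes P' → e P'
P → P F becomes P' → F P'
Add P' → ε

Productions for other non-terminals are unchanged:
  F → e
  F → g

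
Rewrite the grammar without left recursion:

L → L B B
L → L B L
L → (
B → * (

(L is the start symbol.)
L → ( L'
L' → B B L'
L' → B L L'
L' → ε
B → * (

L is directly left-recursive. The standard transformation for
  A → A α₁ | ... | A α_m | β₁ | ... | β_n
is
  A  → β₁ A' | ... | β_n A'
  A' → α₁ A' | ... | α_m A' | ε

L → ( becomes L → ( L'
L → L B B becomes L' → B B L'
L → L B L becomes L' → B L L'
Add L' → ε

Productions for other non-terminals are unchanged:
  B → * (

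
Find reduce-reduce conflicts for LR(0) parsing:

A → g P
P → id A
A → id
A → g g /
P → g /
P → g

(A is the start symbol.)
A reduce-reduce conflict occurs when an LR(0) state has two complete items [A → α .] and [B → β .] — both call for a reduction, and with no lookahead the parser cannot choose between them.

Augment with A' → A and build the canonical LR(0) collection (I0 = CLOSURE({[A' → . A]}), then GOTO on every symbol after a dot until no new states appear). It has 9 states:
  I0: { [A → . g P], [A → . g g /], [A → . id], [A' → . A] }  — shift
  I1: { [A' → A .] }  — accept
  I2: { [A → g . P], [A → g . g /], [P → . g /], [P → . g], [P → . id A] }  — shift
  I3: { [A → id .] }  — reduce
  I4: { [A → g P .] }  — reduce
  I5: { [A → g g . /], [P → g . /], [P → g .] }  — shift, reduce
  I6: { [A → . g P], [A → . g g /], [A → . id], [P → id . A] }  — shift
  I7: { [P → id A .] }  — reduce
  I8: { [A → g g / .], [P → g / .] }  — 2 reduces

I8 contains complete items [A → g g / .], [P → g / .] — reduce-reduce conflict.

Answer: Yes — I8: [A → g g / .] vs [P → g / .]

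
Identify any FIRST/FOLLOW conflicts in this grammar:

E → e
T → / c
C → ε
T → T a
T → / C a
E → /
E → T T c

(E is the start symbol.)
No FIRST/FOLLOW conflicts.

A FIRST/FOLLOW conflict occurs when a non-terminal N has a nullable alternative N → β (β ⇒* ε) and another alternative N → α with FIRST(α) ∩ FOLLOW(N) ≠ ∅: on such a lookahead the parser cannot decide between expanding α and letting N vanish via β.

Nullable non-terminals: C.
C has a nullable alternative but only one production, so nothing to check.

E, T have no nullable alternative, so no FIRST/FOLLOW check is needed there.

No FIRST/FOLLOW conflicts found.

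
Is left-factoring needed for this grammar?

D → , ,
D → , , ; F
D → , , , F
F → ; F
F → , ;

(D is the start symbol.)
Left-factoring is needed when two productions for the same non-terminal
share a common prefix on the right-hand side.

Productions for D:
  D → , ,
  D → , , ; F
  D → , , , F
Productions for F:
  F → ; F
  F → , ;

Found common prefix ', ,' in productions for D

Answer: Yes, D has productions with common prefix ', ,'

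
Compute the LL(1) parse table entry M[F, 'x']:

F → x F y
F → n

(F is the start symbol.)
To find M[F, 'x'], we find productions for F where 'x' is in the predict set (PREDICT(N → α) = (FIRST(α) \ {ε}) ∪ (FOLLOW(N) if α ⇒* ε)).

F → x F y: PREDICT = { 'x' }
  'x' is in predict set, so this production goes in M[F, 'x']
F → n: PREDICT = { 'n' }

M[F, 'x'] = F → x F y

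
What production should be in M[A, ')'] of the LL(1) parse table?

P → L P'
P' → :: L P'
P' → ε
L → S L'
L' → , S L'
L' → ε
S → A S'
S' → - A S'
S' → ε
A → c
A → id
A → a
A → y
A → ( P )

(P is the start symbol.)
To find M[A, ')'], we find productions for A where ')' is in the predict set (PREDICT(N → α) = (FIRST(α) \ {ε}) ∪ (FOLLOW(N) if α ⇒* ε)).

A → c: PREDICT = { 'c' }
A → id: PREDICT = { 'id' }
A → a: PREDICT = { 'a' }
A → y: PREDICT = { 'y' }
A → ( P ): PREDICT = { '(' }

M[A, ')'] is empty (no production applies)

Answer: Empty (error entry)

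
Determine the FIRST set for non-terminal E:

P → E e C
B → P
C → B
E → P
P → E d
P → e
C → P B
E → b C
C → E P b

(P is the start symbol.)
FIRST sets of the other non-terminals involved (by the same procedure, iterated to a fixed point):
  FIRST(P) = { 'b', 'e' }

From E → P:
  - P is a non-terminal: add FIRST(P) \ {ε} = { 'b', 'e' }
    P is not nullable, so stop
From E → b C:
  - b is a terminal: add 'b' and stop

Collecting: FIRST(E) = { 'b', 'e' }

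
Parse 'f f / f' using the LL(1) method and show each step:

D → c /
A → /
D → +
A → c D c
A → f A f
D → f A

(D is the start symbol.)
LL(1) parsing maintains a stack (initially the start symbol over $) and the input. At each step: if the stack top is a terminal, match it against the current input token; if it is a non-terminal N, replace it with the RHS of M[N, lookahead] (the unique production whose predict set contains the lookahead).

Stack is shown with the top on the left.

Stack    Input      Action
--------------------------
D $      f f / f $  output D → f A
f A $    f f / f $  match 'f'
A $      f / f $    output A → f A f
f A f $  f / f $    match 'f'
A f $    / f $      output A → /
/ f $    / f $      match '/'
f $      f $        match 'f'
$        $          accept

The string is accepted.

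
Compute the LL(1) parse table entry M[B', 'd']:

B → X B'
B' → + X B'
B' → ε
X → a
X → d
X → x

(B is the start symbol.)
To find M[B', 'd'], we find productions for B' where 'd' is in the predict set (PREDICT(N → α) = (FIRST(α) \ {ε}) ∪ (FOLLOW(N) if α ⇒* ε)).

Relevant sets:
  FOLLOW(B') = { $ }

B' → + X B': PREDICT = { '+' }
B' → ε: PREDICT = { $ }

M[B', 'd'] is empty (no production applies)

Answer: Empty (error entry)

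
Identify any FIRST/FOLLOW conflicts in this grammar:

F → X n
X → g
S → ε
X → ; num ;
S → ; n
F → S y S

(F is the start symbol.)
No FIRST/FOLLOW conflicts.

Nullable non-terminals: S.

S: nullable alternative(s) S → ε; FOLLOW(S) = { $, 'y' }
  S → ε: FIRST \ {ε} = { } — this is the only nullable alternative, skip
  S → ; n: FIRST \ {ε} = { ';' } — disjoint from FOLLOW(S)

F, X have no nullable alternative, so no FIRST/FOLLOW check is needed there.

No FIRST/FOLLOW conflicts found.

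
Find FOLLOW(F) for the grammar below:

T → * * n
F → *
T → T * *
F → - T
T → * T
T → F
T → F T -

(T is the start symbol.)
To compute FOLLOW(F), find every occurrence of F on a right-hand side N → α F β: add FIRST(β) \ {ε}, and if β is empty or nullable also add FOLLOW(N). Iterate to a fixed point.

In T → F: F is at the end, add FOLLOW(T)
In T → F T -: F is followed by T '-', add FIRST(T '-') \ {ε} = { '*', '-' }

The FOLLOW sets referred to above (computed the same way, to a fixed point):
  FOLLOW(T) = { $, '*', '-' }

Taking the union: FOLLOW(F) = { $, '*', '-' }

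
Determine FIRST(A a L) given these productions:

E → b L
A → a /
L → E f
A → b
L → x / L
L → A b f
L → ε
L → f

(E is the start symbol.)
{ 'a', 'b' }

FIRST sets of the non-terminals involved (from the grammar, by fixed-point iteration):
  FIRST(A) = { 'a', 'b' }

To compute FIRST(A a L), process the symbols left to right:
Symbol A is a non-terminal. Add FIRST(A) \ {ε} = { 'a', 'b' }
A is not nullable (ε ∉ FIRST(A)), so stop here.
FIRST(A a L) = { 'a', 'b' }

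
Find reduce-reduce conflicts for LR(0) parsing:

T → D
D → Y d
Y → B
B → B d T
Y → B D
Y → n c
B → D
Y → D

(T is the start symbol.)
A reduce-reduce conflict occurs when an LR(0) state has two complete items [A → α .] and [B → β .] — both call for a reduction, and with no lookahead the parser cannot choose between them.

Augment with T' → T and build the canonical LR(0) collection (I0 = CLOSURE({[T' → . T]}), then GOTO on every symbol after a dot until no new states appear). It has 11 states:
  I0: { [B → . B d T], [B → . D], [D → . Y d], [T → . D], [T' → . T], [Y → . B D], [Y → . B], [Y → . D], [Y → . n c] }  — shift
  I1: { [B → . B d T], [B → . D], [B → B . d T], [D → . Y d], [Y → . B D], [Y → . B], [Y → . D], [Y → . n c], [Y → B . D], [Y → B .] }  — shift, reduce
  I2: { [B → D .], [T → D .], [Y → D .] }  — 3 reduces
  I3: { [T' → T .] }  — accept
  I4: { [D → Y . d] }  — shift
  I5: { [Y → n . c] }  — shift
  I6: { [Y → n c .] }  — reduce
  I7: { [D → Y d .] }  — reduce
  I8: { [B → D .], [Y → B D .], [Y → D .] }  — 3 reduces
  I9: { [B → . B d T], [B → . D], [B → B d . T], [D → . Y d], [T → . D], [Y → . B D], [Y → . B], [Y → . D], [Y → . n c] }  — shift
  I10: { [B → B d T .] }  — reduce

I2 contains complete items [B → D .], [T → D .], [Y → D .] — reduce-reduce conflict.
I8 contains complete items [B → D .], [Y → B D .], [Y → D .] — reduce-reduce conflict.

Answer: Yes — I2: [B → D .] vs [T → D .]; I8: [B → D .] vs [Y → B D .]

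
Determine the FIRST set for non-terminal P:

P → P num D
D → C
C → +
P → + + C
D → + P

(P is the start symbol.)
To compute FIRST(P), examine every production with P on the left-hand side, reading each right-hand side left to right until a non-nullable symbol is reached.

From P → P num D:
  - P is the symbol being defined: contributes nothing new
    P is not nullable, so stop
From P → + + C:
  - '+' is a terminal: add '+' and stop

Collecting: FIRST(P) = { '+' }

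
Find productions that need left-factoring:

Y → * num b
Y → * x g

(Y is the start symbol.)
Left-factoring is needed when two productions for the same non-terminal
share a common prefix on the right-hand side.

Productions for Y:
  Y → * num b
  Y → * x g

Found common prefix '*' in productions for Y

Answer: Yes, Y has productions with common prefix '*'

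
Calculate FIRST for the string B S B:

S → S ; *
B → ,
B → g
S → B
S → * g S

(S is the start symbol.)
{ ',', 'g' }

FIRST sets of the non-terminals involved (from the grammar, by fixed-point iteration):
  FIRST(B) = { ',', 'g' }

To compute FIRST(B S B), process the symbols left to right:
Symbol B is a non-terminal. Add FIRST(B) \ {ε} = { ',', 'g' }
B is not nullable (ε ∉ FIRST(B)), so stop here.
FIRST(B S B) = { ',', 'g' }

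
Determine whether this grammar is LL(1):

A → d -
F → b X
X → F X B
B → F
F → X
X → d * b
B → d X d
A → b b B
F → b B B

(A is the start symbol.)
No. Predict set conflict for F: { 'b' }

Relevant sets:
  FIRST(X) = { 'b', 'd' }
  FIRST(F) = { 'b', 'd' }

For A:
  PREDICT(A → d '-') = { 'd' }
  PREDICT(A → b b B) = { 'b' }
For F:
  PREDICT(F → b X) = { 'b' }
  PREDICT(F → X) = { 'b', 'd' }
  PREDICT(F → b B B) = { 'b' }
For X:
  PREDICT(X → F X B) = { 'b', 'd' }
  PREDICT(X → d '*' b) = { 'd' }
For B:
  PREDICT(B → F) = { 'b', 'd' }
  PREDICT(B → d X d) = { 'd' }

Conflict found: Predict set conflict for F: { 'b' }
The grammar is NOT LL(1).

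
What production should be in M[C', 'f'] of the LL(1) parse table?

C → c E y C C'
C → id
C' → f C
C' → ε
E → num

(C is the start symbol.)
To find M[C', 'f'], we find productions for C' where 'f' is in the predict set (PREDICT(N → α) = (FIRST(α) \ {ε}) ∪ (FOLLOW(N) if α ⇒* ε)).

Relevant sets:
  FOLLOW(C') = { $, 'f' }

C' → f C: PREDICT = { 'f' }
  'f' is in predict set, so this production goes in M[C', 'f']
C' → ε: PREDICT = { $, 'f' }
  'f' is in predict set, so this production goes in M[C', 'f']

M[C', 'f'] = C' → f C, C' → ε  (a multiply-defined cell — the grammar is not LL(1))

Answer: C' → f C, C' → ε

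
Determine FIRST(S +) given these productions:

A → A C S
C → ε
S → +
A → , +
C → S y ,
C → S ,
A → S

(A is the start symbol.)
{ '+' }

FIRST sets of the non-terminals involved (from the grammar, by fixed-point iteration):
  FIRST(S) = { '+' }

To compute FIRST(S +), process the symbols left to right:
Symbol S is a non-terminal. Add FIRST(S) \ {ε} = { '+' }
S is not nullable (ε ∉ FIRST(S)), so stop here.
FIRST(S +) = { '+' }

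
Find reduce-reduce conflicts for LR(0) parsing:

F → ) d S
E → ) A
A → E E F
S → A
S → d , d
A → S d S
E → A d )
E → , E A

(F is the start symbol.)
Augment with F' → F and build the canonical LR(0) collection (I0 = CLOSURE({[F' → . F]}), then GOTO on every symbol after a dot until no new states appear). It has 26 states:
  I0: { [F → . ) d S], [F' → . F] }  — shift
  I1: { [F → ) . d S] }  — shift
  I2: { [F' → F .] }  — accept
  I3: { [A → . E E F], [A → . S d S], [E → . ) A], [E → . , E A], [E → . A d )], [F → ) d . S], [S → . A], [S → . d , d] }  — shift
  I4: { [A → . E E F], [A → . S d S], [E → ) . A], [E → . ) A], [E → . , E A], [E → . A d )], [S → . A], [S → . d , d] }  — shift
  I5: { [A → . E E F], [A → . S d S], [E → , . E A], [E → . ) A], [E → . , E A], [E → . A d )], [S → . A], [S → . d , d] }  — shift
  I6: { [E → A . d )], [S → A .] }  — shift, reduce
  I7: { [A → . E E F], [A → . S d S], [A → E . E F], [E → . ) A], [E → . , E A], [E → . A d )], [S → . A], [S → . d , d] }  — shift
  I8: { [A → S . d S], [F → ) d S .] }  — shift, reduce
  I9: { [S → d . , d] }  — shift
  I10: { [S → d , . d] }  — shift
  I11: { [S → d , d .] }  — reduce
  I12: { [A → . E E F], [A → . S d S], [A → S d . S], [E → . ) A], [E → . , E A], [E → . A d )], [S → . A], [S → . d , d] }  — shift
  I13: { [A → S . d S], [A → S d S .] }  — shift, reduce
  I14: { [A → . E E F], [A → . S d S], [A → E . E F], [A → E E . F], [E → . ) A], [E → . , E A], [E → . A d )], [F → . ) d S], [S → . A], [S → . d , d] }  — shift
  I15: { [A → S . d S] }  — shift
  I16: { [A → . E E F], [A → . S d S], [E → ) . A], [E → . ) A], [E → . , E A], [E → . A d )], [F → ) . d S], [S → . A], [S → . d , d] }  — shift
  I17: { [A → E E F .] }  — reduce
  I18: { [E → ) A .], [E → A . d )], [S → A .] }  — shift, 2 reduces
  I19: { [A → . E E F], [A → . S d S], [E → . ) A], [E → . , E A], [E → . A d )], [F → ) d . S], [S → . A], [S → . d , d], [S → d . , d] }  — shift
  I20: { [A → . E E F], [A → . S d S], [E → , . E A], [E → . ) A], [E → . , E A], [E → . A d )], [S → . A], [S → . d , d], [S → d , . d] }  — shift
  I21: { [A → . E E F], [A → . S d S], [A → E . E F], [E → , E . A], [E → . ) A], [E → . , E A], [E → . A d )], [S → . A], [S → . d , d] }  — shift
  I22: { [S → d , d .], [S → d . , d] }  — shift, reduce
  I23: { [E → , E A .], [E → A . d )], [S → A .] }  — shift, 2 reduces
  I24: { [E → A d . )] }  — shift
  I25: { [E → A d ) .] }  — reduce

I18 contains complete items [E → ) A .], [S → A .] — reduce-reduce conflict.
I23 contains complete items [E → , E A .], [S → A .] — reduce-reduce conflict.

Answer: Yes — I18: [E → ) A .] vs [S → A .]; I23: [E → , E A .] vs [S → A .]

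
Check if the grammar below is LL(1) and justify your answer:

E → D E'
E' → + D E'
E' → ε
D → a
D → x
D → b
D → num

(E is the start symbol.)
Relevant sets:
  FOLLOW(E') = { $ }

For E':
  PREDICT(E' → '+' D E') = { '+' }
  PREDICT(E' → ε) = { $ }
For D:
  PREDICT(D → a) = { 'a' }
  PREDICT(D → x) = { 'x' }
  PREDICT(D → b) = { 'b' }
  PREDICT(D → num) = { 'num' }
E has a single production, so nothing to check there.

All predict sets are disjoint. The grammar IS LL(1).

Answer: Yes, the grammar is LL(1).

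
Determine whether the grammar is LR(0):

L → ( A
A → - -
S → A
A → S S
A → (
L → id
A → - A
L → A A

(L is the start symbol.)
A grammar is LR(0) if no state in the canonical LR(0) collection has:
  - both a shift item (dot before a terminal) and a complete item (shift-reduce conflict), or
  - two or more complete items (reduce-reduce conflict; the accept item [L' → L .] counts as a complete item here).

Augment with L' → L and build the canonical LR(0) collection (I0 = CLOSURE({[L' → . L]}), then GOTO on every symbol after a dot until no new states appear). It has 14 states:
  I0: { [A → . (], [A → . - -], [A → . - A], [A → . S S], [L → . ( A], [L → . A A], [L → . id], [L' → . L], [S → . A] }  — shift
  I1: { [A → ( .], [A → . (], [A → . - -], [A → . - A], [A → . S S], [L → ( . A], [S → . A] }  — shift, reduce
  I2: { [A → - . -], [A → - . A], [A → . (], [A → . - -], [A → . - A], [A → . S S], [S → . A] }  — shift
  I3: { [A → . (], [A → . - -], [A → . - A], [A → . S S], [L → A . A], [S → . A], [S → A .] }  — shift, reduce
  I4: { [L' → L .] }  — accept
  I5: { [A → . (], [A → . - -], [A → . - A], [A → . S S], [A → S . S], [S → . A] }  — shift
  I6: { [L → id .] }  — reduce
  I7: { [A → ( .] }  — reduce
  I8: { [S → A .] }  — reduce
  I9: { [A → . (], [A → . - -], [A → . - A], [A → . S S], [A → S . S], [A → S S .], [S → . A] }  — shift, reduce
  I10: { [L → A A .], [S → A .] }  — 2 reduces
  I11: { [A → - - .], [A → - . -], [A → - . A], [A → . (], [A → . - -], [A → . - A], [A → . S S], [S → . A] }  — shift, reduce
  I12: { [A → - A .], [S → A .] }  — 2 reduces
  I13: { [L → ( A .], [S → A .] }  — 2 reduces

Conflict in state I1:
  Shift-reduce conflict between [A → ( .] and [A → . (]
So the grammar is NOT LR(0).

Answer: No. Shift-reduce conflict between [A → ( .] and [A → . (]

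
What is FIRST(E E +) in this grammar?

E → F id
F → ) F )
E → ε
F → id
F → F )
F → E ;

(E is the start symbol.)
{ ')', '+', ';', 'id' }

FIRST sets of the non-terminals involved (from the grammar, by fixed-point iteration):
  FIRST(E) = { ')', ';', 'id', ε }

To compute FIRST(E E +), process the symbols left to right:
Symbol E is a non-terminal. Add FIRST(E) \ {ε} = { ')', ';', 'id' }
E is nullable (ε ∈ FIRST(E)), continue to the next symbol.
Symbol E is a non-terminal. Add FIRST(E) \ {ε} = { ')', ';', 'id' }
E is nullable (ε ∈ FIRST(E)), continue to the next symbol.
Symbol + is a terminal. Add '+' and stop.
FIRST(E E +) = { ')', '+', ';', 'id' }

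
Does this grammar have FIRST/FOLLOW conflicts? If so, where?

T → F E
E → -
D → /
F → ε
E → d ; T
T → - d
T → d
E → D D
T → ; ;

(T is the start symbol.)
Nullable non-terminals: F.
F has a nullable alternative but only one production, so nothing to check.

D, E, T have no nullable alternative, so no FIRST/FOLLOW check is needed there.

No FIRST/FOLLOW conflicts found.

Answer: No FIRST/FOLLOW conflicts.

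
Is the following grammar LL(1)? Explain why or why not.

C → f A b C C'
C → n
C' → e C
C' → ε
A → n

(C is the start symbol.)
A grammar is LL(1) if for each non-terminal N with multiple productions, the predict sets of those productions are pairwise disjoint, where PREDICT(N → α) = (FIRST(α) \ {ε}) ∪ (FOLLOW(N) if α ⇒* ε).

Relevant sets:
  FOLLOW(C') = { $, 'e' }

For C:
  PREDICT(C → f A b C C') = { 'f' }
  PREDICT(C → n) = { 'n' }
For C':
  PREDICT(C' → e C) = { 'e' }
  PREDICT(C' → ε) = { $, 'e' }
A has a single production, so nothing to check there.

Conflict found: Predict set conflict for C': { 'e' }
The grammar is NOT LL(1).

Answer: No. Predict set conflict for C': { 'e' }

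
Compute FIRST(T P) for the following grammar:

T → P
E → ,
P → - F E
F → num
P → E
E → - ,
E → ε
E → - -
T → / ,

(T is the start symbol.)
FIRST sets of the non-terminals involved (from the grammar, by fixed-point iteration):
  FIRST(T) = { ',', '-', '/', ε }
  FIRST(P) = { ',', '-', ε }

To compute FIRST(T P), process the symbols left to right:
Symbol T is a non-terminal. Add FIRST(T) \ {ε} = { ',', '-', '/' }
T is nullable (ε ∈ FIRST(T)), continue to the next symbol.
Symbol P is a non-terminal. Add FIRST(P) \ {ε} = { ',', '-' }
P is nullable (ε ∈ FIRST(P)), continue to the next symbol.
All symbols are nullable, so ε is in the result.
FIRST(T P) = { ',', '-', '/', ε }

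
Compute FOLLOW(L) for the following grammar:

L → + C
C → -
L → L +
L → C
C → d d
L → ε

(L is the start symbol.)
To compute FOLLOW(L), find every occurrence of L on a right-hand side N → α L β: add FIRST(β) \ {ε}, and if β is empty or nullable also add FOLLOW(N). Iterate to a fixed point.

L is the start symbol, so $ ∈ FOLLOW(L).
In L → L +: L is followed by '+', add FIRST('+') \ {ε} = { '+' }

Taking the union: FOLLOW(L) = { $, '+' }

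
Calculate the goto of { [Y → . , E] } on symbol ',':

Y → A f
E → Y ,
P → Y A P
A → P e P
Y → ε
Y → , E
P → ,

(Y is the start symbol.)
GOTO(I, ',') = CLOSURE({ [A → αX.β] : [A → α.Xβ] ∈ I, X = ',' })

Items with dot before ',', with the dot advanced:
  [Y → . , E] → [Y → , . E]
Closure of the advanced items:
  [Y → , . E] has the dot before E: add [E → . Y ,]
  [E → . Y ,] has the dot before Y: add [Y → . A f], [Y → .], [Y → . , E]
  [Y → . A f] has the dot before A: add [A → . P e P]
  [A → . P e P] has the dot before P: add [P → . Y A P], [P → . ,]

GOTO = { [A → . P e P], [E → . Y ,], [P → . ,], [P → . Y A P], [Y → , . E], [Y → . , E], [Y → . A f], [Y → .] }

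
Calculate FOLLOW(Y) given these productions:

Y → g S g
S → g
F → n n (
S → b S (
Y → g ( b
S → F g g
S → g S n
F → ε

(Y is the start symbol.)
{ $ }

To compute FOLLOW(Y), find every occurrence of Y on a right-hand side N → α Y β: add FIRST(β) \ {ε}, and if β is empty or nullable also add FOLLOW(N). Iterate to a fixed point.

Y is the start symbol, so $ ∈ FOLLOW(Y).
Y does not occur on any right-hand side.

Taking the union: FOLLOW(Y) = { $ }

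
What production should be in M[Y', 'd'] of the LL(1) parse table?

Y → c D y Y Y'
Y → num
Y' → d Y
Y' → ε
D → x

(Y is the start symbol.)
Y' → d Y, Y' → ε

To find M[Y', 'd'], we find productions for Y' where 'd' is in the predict set (PREDICT(N → α) = (FIRST(α) \ {ε}) ∪ (FOLLOW(N) if α ⇒* ε)).

Relevant sets:
  FOLLOW(Y') = { $, 'd' }

Y' → d Y: PREDICT = { 'd' }
  'd' is in predict set, so this production goes in M[Y', 'd']
Y' → ε: PREDICT = { $, 'd' }
  'd' is in predict set, so this production goes in M[Y', 'd']

M[Y', 'd'] = Y' → d Y, Y' → ε  (a multiply-defined cell — the grammar is not LL(1))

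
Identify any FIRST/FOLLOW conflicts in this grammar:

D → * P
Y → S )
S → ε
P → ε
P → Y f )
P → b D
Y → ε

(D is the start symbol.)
No FIRST/FOLLOW conflicts.

A FIRST/FOLLOW conflict occurs when a non-terminal N has a nullable alternative N → β (β ⇒* ε) and another alternative N → α with FIRST(α) ∩ FOLLOW(N) ≠ ∅: on such a lookahead the parser cannot decide between expanding α and letting N vanish via β.

Nullable non-terminals: P, S, Y.
FIRST sets used below: FIRST(Y) = { ')', ε }, FIRST(S) = { ε }

P: nullable alternative(s) P → ε; FOLLOW(P) = { $ }
  P → ε: FIRST \ {ε} = { } — this is the only nullable alternative, skip
  P → Y f ): FIRST \ {ε} = { ')', 'f' } — disjoint from FOLLOW(P)
  P → b D: FIRST \ {ε} = { 'b' } — disjoint from FOLLOW(P)
S has a nullable alternative but only one production, so nothing to check.

Y: nullable alternative(s) Y → ε; FOLLOW(Y) = { 'f' }
  Y → S ): FIRST \ {ε} = { ')' } — disjoint from FOLLOW(Y)
  Y → ε: FIRST \ {ε} = { } — this is the only nullable alternative, skip

D has no nullable alternative, so no FIRST/FOLLOW check is needed there.

No FIRST/FOLLOW conflicts found.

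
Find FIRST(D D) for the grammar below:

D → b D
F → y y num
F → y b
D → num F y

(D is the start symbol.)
{ 'b', 'num' }

FIRST sets of the non-terminals involved (from the grammar, by fixed-point iteration):
  FIRST(D) = { 'b', 'num' }

To compute FIRST(D D), process the symbols left to right:
Symbol D is a non-terminal. Add FIRST(D) \ {ε} = { 'b', 'num' }
D is not nullable (ε ∉ FIRST(D)), so stop here.
FIRST(D D) = { 'b', 'num' }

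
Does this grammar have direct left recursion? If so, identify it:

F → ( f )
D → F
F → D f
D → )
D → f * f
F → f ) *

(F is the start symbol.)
Direct left recursion occurs when N → N α for some non-terminal N (the right-hand side begins with the left-hand side itself).

F → ( f ): starts with '('
D → F: starts with F
F → D f: starts with D
D → ): starts with ')'
D → f * f: starts with f
F → f ) *: starts with f

No direct left recursion found.

Answer: No direct left recursion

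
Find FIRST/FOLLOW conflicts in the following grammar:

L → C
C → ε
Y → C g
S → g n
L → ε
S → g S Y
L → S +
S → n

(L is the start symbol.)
A FIRST/FOLLOW conflict occurs when a non-terminal N has a nullable alternative N → β (β ⇒* ε) and another alternative N → α with FIRST(α) ∩ FOLLOW(N) ≠ ∅: on such a lookahead the parser cannot decide between expanding α and letting N vanish via β.

Nullable non-terminals: C, L.
FIRST sets used below: FIRST(C) = { ε }, FIRST(S) = { 'g', 'n' }
C has a nullable alternative but only one production, so nothing to check.

L: nullable alternative(s) L → C, L → ε; FOLLOW(L) = { $ }
  L → C: FIRST \ {ε} = { } — disjoint from FOLLOW(L)
  L → ε: FIRST \ {ε} = { } — disjoint from FOLLOW(L)
  L → S +: FIRST \ {ε} = { 'g', 'n' } — disjoint from FOLLOW(L)

S, Y have no nullable alternative, so no FIRST/FOLLOW check is needed there.

No FIRST/FOLLOW conflicts found.

Answer: No FIRST/FOLLOW conflicts.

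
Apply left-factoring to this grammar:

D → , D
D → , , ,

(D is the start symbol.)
Left-factoring transforms A → αβ₁ | αβ₂ into A → αA' and A' → β₁ | β₂
(α is the longest common prefix among the alternatives). Repeat until
no nonterminal has two alternatives with a common prefix.

Round 1: D has alternatives sharing prefix ','. Introduce D': D → , D'
  Add: D' → D
  Add: D' → , ,

No remaining common prefixes — done.

Resulting grammar:
D → , D'
D' → D
D' → , ,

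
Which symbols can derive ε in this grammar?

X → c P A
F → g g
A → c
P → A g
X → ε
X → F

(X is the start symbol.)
A non-terminal is nullable if it can derive ε (the empty string): either it has an ε-production, or it has a production whose right-hand side consists entirely of nullable non-terminals.

ε-productions: X → ε
So X is immediately nullable.
No further non-terminal can be added: every production for the remaining non-terminals contains a terminal or a non-nullable non-terminal.
Nullable = { 'X' }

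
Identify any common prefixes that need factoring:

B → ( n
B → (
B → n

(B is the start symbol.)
Yes, B has productions with common prefix '('

Left-factoring is needed when two productions for the same non-terminal
share a common prefix on the right-hand side.

Productions for B:
  B → ( n
  B → (
  B → n

Found common prefix '(' in productions for B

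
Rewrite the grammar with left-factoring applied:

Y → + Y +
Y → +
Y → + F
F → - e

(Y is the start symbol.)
Left-factoring transforms A → αβ₁ | αβ₂ into A → αA' and A' → β₁ | β₂
(α is the longest common prefix among the alternatives). Repeat until
no nonterminal has two alternatives with a common prefix.

Round 1: Y has alternatives sharing prefix '+'. Introduce Y': Y → + Y'
  Add: Y' → Y +
  Add: Y' → ε
  Add: Y' → F

No remaining common prefixes — done.

Resulting grammar:
Y → + Y'
Y' → Y +
Y' → ε
Y' → F
F → - e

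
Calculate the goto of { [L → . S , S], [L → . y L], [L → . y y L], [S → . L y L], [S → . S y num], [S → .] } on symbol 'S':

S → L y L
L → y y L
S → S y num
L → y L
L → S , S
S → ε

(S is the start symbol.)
GOTO(I, 'S') = CLOSURE({ [A → αX.β] : [A → α.Xβ] ∈ I, X = 'S' })

Items with dot before 'S', with the dot advanced:
  [L → . S , S] → [L → S . , S]
  [S → . S y num] → [S → S . y num]
Closure adds nothing (no advanced item has the dot before a non-terminal).

GOTO = { [L → S . , S], [S → S . y num] }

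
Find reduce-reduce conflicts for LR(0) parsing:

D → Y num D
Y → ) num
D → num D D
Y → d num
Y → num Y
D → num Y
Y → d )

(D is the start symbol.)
Yes — I7: [D → num Y .] vs [Y → num Y .]

A reduce-reduce conflict occurs when an LR(0) state has two complete items [A → α .] and [B → β .] — both call for a reduction, and with no lookahead the parser cannot choose between them.

Augment with D' → D and build the canonical LR(0) collection (I0 = CLOSURE({[D' → . D]}), then GOTO on every symbol after a dot until no new states appear). It has 14 states:
  I0: { [D → . Y num D], [D → . num D D], [D → . num Y], [D' → . D], [Y → . ) num], [Y → . d )], [Y → . d num], [Y → . num Y] }  — shift
  I1: { [Y → ) . num] }  — shift
  I2: { [D' → D .] }  — accept
  I3: { [D → Y . num D] }  — shift
  I4: { [Y → d . )], [Y → d . num] }  — shift
  I5: { [D → . Y num D], [D → . num D D], [D → . num Y], [D → num . D D], [D → num . Y], [Y → . ) num], [Y → . d )], [Y → . d num], [Y → . num Y], [Y → num . Y] }  — shift
  I6: { [D → . Y num D], [D → . num D D], [D → . num Y], [D → num D . D], [Y → . ) num], [Y → . d )], [Y → . d num], [Y → . num Y] }  — shift
  I7: { [D → Y . num D], [D → num Y .], [Y → num Y .] }  — shift, 2 reduces
  I8: { [D → . Y num D], [D → . num D D], [D → . num Y], [D → Y num . D], [Y → . ) num], [Y → . d )], [Y → . d num], [Y → . num Y] }  — shift
  I9: { [D → Y num D .] }  — reduce
  I10: { [D → num D D .] }  — reduce
  I11: { [Y → d ) .] }  — reduce
  I12: { [Y → d num .] }  — reduce
  I13: { [Y → ) num .] }  — reduce

I7 contains complete items [D → num Y .], [Y → num Y .] — reduce-reduce conflict.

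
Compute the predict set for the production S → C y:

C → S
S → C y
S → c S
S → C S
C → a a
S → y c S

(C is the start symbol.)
{ 'a', 'c', 'y' }

PREDICT(S → C y) = (FIRST(RHS) \ {ε}) ∪ (FOLLOW(S) if ε ∈ FIRST(RHS), i.e. RHS ⇒* ε)
FIRST(C) = { 'a', 'c', 'y' }
FIRST(C y) = { 'a', 'c', 'y' }
ε ∉ FIRST(C y), so FOLLOW(S) is not added.
PREDICT(S → C y) = { 'a', 'c', 'y' }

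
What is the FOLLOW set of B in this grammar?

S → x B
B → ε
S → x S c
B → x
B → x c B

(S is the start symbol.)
To compute FOLLOW(B), find every occurrence of B on a right-hand side N → α B β: add FIRST(β) \ {ε}, and if β is empty or nullable also add FOLLOW(N). Iterate to a fixed point.

In S → x B: B is at the end, add FOLLOW(S)
In B → x c B: B is at the end; this adds FOLLOW(B) to itself — nothing new

The FOLLOW sets referred to above (computed the same way, to a fixed point):
  FOLLOW(S) = { $, 'c' }

Taking the union: FOLLOW(B) = { $, 'c' }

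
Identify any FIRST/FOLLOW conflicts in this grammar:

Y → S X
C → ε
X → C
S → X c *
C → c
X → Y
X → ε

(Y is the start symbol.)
A FIRST/FOLLOW conflict occurs when a non-terminal N has a nullable alternative N → β (β ⇒* ε) and another alternative N → α with FIRST(α) ∩ FOLLOW(N) ≠ ∅: on such a lookahead the parser cannot decide between expanding α and letting N vanish via β.

Nullable non-terminals: C, X.
FIRST sets used below: FIRST(C) = { 'c', ε }, FIRST(Y) = { 'c' }

C: nullable alternative(s) C → ε; FOLLOW(C) = { $, 'c' }
  C → ε: FIRST \ {ε} = { } — this is the only nullable alternative, skip
  C → c: FIRST \ {ε} = { 'c' } — overlaps FOLLOW(C) on { 'c' }: CONFLICT

X: nullable alternative(s) X → C, X → ε; FOLLOW(X) = { $, 'c' }
  X → C: FIRST \ {ε} = { 'c' } — overlaps FOLLOW(X) on { 'c' }: CONFLICT
  X → Y: FIRST \ {ε} = { 'c' } — overlaps FOLLOW(X) on { 'c' }: CONFLICT
  X → ε: FIRST \ {ε} = { } — disjoint from FOLLOW(X)

S, Y have no nullable alternative, so no FIRST/FOLLOW check is needed there.

So the grammar has 3 FIRST/FOLLOW conflicts (marked CONFLICT above).

Answer: Yes. C → c with FOLLOW(C) on { 'c' }; X → C with FOLLOW(X) on { 'c' }; X → Y with FOLLOW(X) on { 'c' }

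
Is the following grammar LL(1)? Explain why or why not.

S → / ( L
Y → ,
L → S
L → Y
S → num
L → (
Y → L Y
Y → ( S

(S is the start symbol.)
A grammar is LL(1) if for each non-terminal N with multiple productions, the predict sets of those productions are pairwise disjoint, where PREDICT(N → α) = (FIRST(α) \ {ε}) ∪ (FOLLOW(N) if α ⇒* ε).

Relevant sets:
  FIRST(L) = { '(', ',', '/', 'num' }
  FIRST(S) = { '/', 'num' }
  FIRST(Y) = { '(', ',', '/', 'num' }

For S:
  PREDICT(S → '/' '(' L) = { '/' }
  PREDICT(S → num) = { 'num' }
For Y:
  PREDICT(Y → ',') = { ',' }
  PREDICT(Y → L Y) = { '(', ',', '/', 'num' }
  PREDICT(Y → '(' S) = { '(' }
For L:
  PREDICT(L → S) = { '/', 'num' }
  PREDICT(L → Y) = { '(', ',', '/', 'num' }
  PREDICT(L → '(') = { '(' }

Conflict found: Predict set conflict for Y: { ',' }
The grammar is NOT LL(1).

Answer: No. Predict set conflict for Y: { ',' }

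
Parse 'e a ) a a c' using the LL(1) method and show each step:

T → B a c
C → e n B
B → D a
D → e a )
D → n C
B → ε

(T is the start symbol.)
LL(1) parsing maintains a stack (initially the start symbol over $) and the input. At each step: if the stack top is a terminal, match it against the current input token; if it is a non-terminal N, replace it with the RHS of M[N, lookahead] (the unique production whose predict set contains the lookahead).

Stack is shown with the top on the left.

Stack          Input          Action
------------------------------------
T $            e a ) a a c $  output T → B a c
B a c $        e a ) a a c $  output B → D a
D a a c $      e a ) a a c $  output D → e a )
e a ) a a c $  e a ) a a c $  match 'e'
a ) a a c $    a ) a a c $    match 'a'
) a a c $      ) a a c $      match ')'
a a c $        a a c $        match 'a'
a c $          a c $          match 'a'
c $            c $            match 'c'
$              $              accept

The string is accepted.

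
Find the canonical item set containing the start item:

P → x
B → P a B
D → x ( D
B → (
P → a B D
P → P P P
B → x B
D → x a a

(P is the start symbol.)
{ [P → . P P P], [P → . a B D], [P → . x], [P' → . P] }

First, augment the grammar with P' → P
I₀ = CLOSURE({ [P' → . P] }):
  [P' → . P] has the dot before P: add [P → . x], [P → . a B D], [P → . P P P]
No further items can be added.

I₀ = { [P → . P P P], [P → . a B D], [P → . x], [P' → . P] }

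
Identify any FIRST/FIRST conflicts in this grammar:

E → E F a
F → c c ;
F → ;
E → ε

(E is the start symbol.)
No FIRST/FIRST conflicts.

A FIRST/FIRST conflict occurs when two productions N → α and N → β for the same non-terminal have FIRST(α) ∩ FIRST(β) ≠ ∅ (with ε ∈ FIRST of a nullable right-hand side, so two nullable alternatives also conflict).

FIRST sets of the non-terminals at (or reachable through a nullable prefix from) the front of some alternative:
  FIRST(E) = { ';', 'c', ε }
  FIRST(F) = { ';', 'c' }

Productions for E:
  E → E F a: FIRST = { ';', 'c' }
  E → ε: FIRST = { ε }
Productions for F:
  F → c c ;: FIRST = { 'c' }
  F → ;: FIRST = { ';' }

All alternatives of each non-terminal have pairwise disjoint FIRST sets.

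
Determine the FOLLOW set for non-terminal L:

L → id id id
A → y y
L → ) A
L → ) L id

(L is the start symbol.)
To compute FOLLOW(L), find every occurrence of L on a right-hand side N → α L β: add FIRST(β) \ {ε}, and if β is empty or nullable also add FOLLOW(N). Iterate to a fixed point.

L is the start symbol, so $ ∈ FOLLOW(L).
In L → ) L id: L is followed by id, add FIRST(id) \ {ε} = { 'id' }

Taking the union: FOLLOW(L) = { $, 'id' }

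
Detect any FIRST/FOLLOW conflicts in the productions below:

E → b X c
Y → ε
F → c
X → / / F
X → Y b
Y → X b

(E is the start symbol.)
Yes. Y → X b with FOLLOW(Y) on { 'b' }

A FIRST/FOLLOW conflict occurs when a non-terminal N has a nullable alternative N → β (β ⇒* ε) and another alternative N → α with FIRST(α) ∩ FOLLOW(N) ≠ ∅: on such a lookahead the parser cannot decide between expanding α and letting N vanish via β.

Nullable non-terminals: Y.
FIRST sets used below: FIRST(X) = { '/', 'b' }

Y: nullable alternative(s) Y → ε; FOLLOW(Y) = { 'b' }
  Y → ε: FIRST \ {ε} = { } — this is the only nullable alternative, skip
  Y → X b: FIRST \ {ε} = { '/', 'b' } — overlaps FOLLOW(Y) on { 'b' }: CONFLICT

E, F, X have no nullable alternative, so no FIRST/FOLLOW check is needed there.

So the grammar has 1 FIRST/FOLLOW conflict (marked CONFLICT above).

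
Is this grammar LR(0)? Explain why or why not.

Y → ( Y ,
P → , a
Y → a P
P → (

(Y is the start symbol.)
Yes, the grammar is LR(0)

Augment with Y' → Y and build the canonical LR(0) collection (I0 = CLOSURE({[Y' → . Y]}), then GOTO on every symbol after a dot until no new states appear). It has 10 states:
  I0: { [Y → . ( Y ,], [Y → . a P], [Y' → . Y] }  — shift
  I1: { [Y → ( . Y ,], [Y → . ( Y ,], [Y → . a P] }  — shift
  I2: { [Y' → Y .] }  — accept
  I3: { [P → . (], [P → . , a], [Y → a . P] }  — shift
  I4: { [P → ( .] }  — reduce
  I5: { [P → , . a] }  — shift
  I6: { [Y → a P .] }  — reduce
  I7: { [P → , a .] }  — reduce
  I8: { [Y → ( Y . ,] }  — shift
  I9: { [Y → ( Y , .] }  — reduce

Every state is either a pure shift/goto state or contains exactly one complete item and nothing to shift — no conflicts. The grammar is LR(0).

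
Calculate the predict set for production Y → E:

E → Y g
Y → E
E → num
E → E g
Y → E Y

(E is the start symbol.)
PREDICT(Y → E) = (FIRST(RHS) \ {ε}) ∪ (FOLLOW(Y) if ε ∈ FIRST(RHS), i.e. RHS ⇒* ε)
FIRST(E) = { 'num' }
FIRST(E) = { 'num' }
ε ∉ FIRST(E), so FOLLOW(Y) is not added.
PREDICT(Y → E) = { 'num' }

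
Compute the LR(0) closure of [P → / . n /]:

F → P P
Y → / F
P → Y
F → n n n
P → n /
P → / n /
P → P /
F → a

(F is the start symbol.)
To compute CLOSURE, for each item [A → α.Bβ] where B is a non-terminal, add [B → .γ] for all productions B → γ; repeat for the newly added items until nothing changes.

Start with: [P → / . n /]
The dot precedes the terminal n, so nothing is added.

CLOSURE = { [P → / . n /] }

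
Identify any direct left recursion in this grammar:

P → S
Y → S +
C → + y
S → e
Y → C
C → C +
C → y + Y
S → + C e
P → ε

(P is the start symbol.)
Yes, C is left-recursive

P → S: starts with S
Y → S +: starts with S
C → + y: starts with '+'
S → e: starts with e
Y → C: starts with C
C → C +: LEFT RECURSIVE (starts with C)
C → y + Y: starts with y
S → + C e: starts with '+'
P → ε: starts with ε

The grammar has direct left recursion on: C.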